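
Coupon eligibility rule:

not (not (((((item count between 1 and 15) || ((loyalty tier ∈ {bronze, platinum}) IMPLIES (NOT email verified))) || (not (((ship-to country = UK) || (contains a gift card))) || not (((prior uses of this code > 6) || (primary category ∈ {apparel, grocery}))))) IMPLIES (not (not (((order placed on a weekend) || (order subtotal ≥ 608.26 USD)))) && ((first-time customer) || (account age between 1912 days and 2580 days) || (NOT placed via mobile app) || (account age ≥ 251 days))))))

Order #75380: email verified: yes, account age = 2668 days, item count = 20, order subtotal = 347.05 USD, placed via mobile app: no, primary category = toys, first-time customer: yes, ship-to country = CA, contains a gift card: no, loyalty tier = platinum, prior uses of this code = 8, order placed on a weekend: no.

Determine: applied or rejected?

Atomic conditions:
  item count between 1 and 15: 20 in [1, 15] is false
  loyalty tier ∈ {bronze, platinum}: platinum is in the set → true
  NOT email verified: yes → false
  ship-to country = UK: CA == UK is false
  contains a gift card: no → false
  prior uses of this code > 6: 8 > 6 is true
  primary category ∈ {apparel, grocery}: toys is not in the set → false
  order placed on a weekend: no → false
  order subtotal ≥ 608.26 USD: 347.05 ≥ 608.26 is false
  first-time customer: yes → true
  account age between 1912 days and 2580 days: 2668 in [1912, 2580] is false
  NOT placed via mobile app: no → true
  account age ≥ 251 days: 2668 ≥ 251 is true
Combine:
[1.1.1.1.2] true → false = false
[1.1.1.1] false OR false = false
[1.1.1.2.1.1] false OR false = false
[1.1.1.2.1] NOT false = true
[1.1.1.2.2.1] true OR false = true
[1.1.1.2.2] NOT true = false
[1.1.1.2] true OR false = true
[1.1.1] false OR true = true
[1.1.2.1.1.1] false OR false = false
[1.1.2.1.1] NOT false = true
[1.1.2.1] NOT true = false
[1.1.2.2] true OR false OR true OR true = true
[1.1.2] false AND true = false
[1.1] true → false = false
[1] NOT false = true
[root] NOT true = false
Overall: false → rejected

Rejected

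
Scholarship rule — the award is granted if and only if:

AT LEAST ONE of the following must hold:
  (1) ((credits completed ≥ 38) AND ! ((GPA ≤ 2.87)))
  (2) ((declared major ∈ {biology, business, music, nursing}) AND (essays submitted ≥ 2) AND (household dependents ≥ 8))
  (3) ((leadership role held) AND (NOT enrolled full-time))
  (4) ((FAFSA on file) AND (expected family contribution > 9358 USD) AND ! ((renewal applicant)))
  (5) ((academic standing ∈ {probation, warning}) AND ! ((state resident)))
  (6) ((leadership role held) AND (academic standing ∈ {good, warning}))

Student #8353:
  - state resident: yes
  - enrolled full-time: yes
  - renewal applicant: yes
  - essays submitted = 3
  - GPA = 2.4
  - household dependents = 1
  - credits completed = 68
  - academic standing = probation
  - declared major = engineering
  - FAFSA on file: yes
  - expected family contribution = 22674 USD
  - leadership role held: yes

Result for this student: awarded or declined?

Atomic conditions:
  credits completed ≥ 38: 68 ≥ 38 is true
  GPA ≤ 2.87: 2.4 ≤ 2.87 is true
  declared major ∈ {biology, business, music, nursing}: engineering is not in the set → false
  essays submitted ≥ 2: 3 ≥ 2 is true
  household dependents ≥ 8: 1 ≥ 8 is false
  leadership role held: yes → true
  NOT enrolled full-time: yes → false
  FAFSA on file: yes → true
  expected family contribution > 9358 USD: 22674 > 9358 is true
  renewal applicant: yes → true
  academic standing ∈ {probation, warning}: probation is in the set → true
  state resident: yes → true
  academic standing ∈ {good, warning}: probation is not in the set → false
Combine:
[1.2] NOT true = false
[1] true AND false = false
[2] false AND true AND false = false
[3] true AND false = false
[4.3] NOT true = false
[4] true AND true AND false = false
[5.2] NOT true = false
[5] true AND false = false
[6] true AND false = false
[root] false OR false OR false OR false OR false OR false = false
Overall: false → declined

Declined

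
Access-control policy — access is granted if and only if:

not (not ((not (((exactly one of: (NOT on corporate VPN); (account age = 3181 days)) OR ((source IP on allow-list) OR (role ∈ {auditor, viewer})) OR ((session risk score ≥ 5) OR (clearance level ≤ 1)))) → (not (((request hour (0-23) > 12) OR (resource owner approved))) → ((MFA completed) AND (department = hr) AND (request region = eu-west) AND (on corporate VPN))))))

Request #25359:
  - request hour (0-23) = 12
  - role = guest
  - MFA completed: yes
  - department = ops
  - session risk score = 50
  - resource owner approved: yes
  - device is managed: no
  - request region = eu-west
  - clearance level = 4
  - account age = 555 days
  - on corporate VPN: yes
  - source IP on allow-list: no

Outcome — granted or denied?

Granted

Atomic conditions:
  NOT on corporate VPN: yes → false
  account age = 3181 days: 555 == 3181 is false
  source IP on allow-list: no → false
  role ∈ {auditor, viewer}: guest is not in the set → false
  session risk score ≥ 5: 50 ≥ 5 is true
  clearance level ≤ 1: 4 ≤ 1 is false
  request hour (0-23) > 12: 12 > 12 is false
  resource owner approved: yes → true
  MFA completed: yes → true
  department = hr: ops == hr is false
  request region = eu-west: eu-west == eu-west is true
  on corporate VPN: yes → true
Combine:
[1.1.1.1.1] exactly-one(false, false) = false
[1.1.1.1.2] false OR false = false
[1.1.1.1.3] true OR false = true
[1.1.1.1] false OR false OR true = true
[1.1.1] NOT true = false
[1.1.2.1.1] false OR true = true
[1.1.2.1] NOT true = false
[1.1.2.2] true AND false AND true AND true = false
[1.1.2] false → false (antecedent false ⇒ implication holds) = true
[1.1] false → true (antecedent false ⇒ implication holds) = true
[1] NOT true = false
[root] NOT false = true
Overall: true → granted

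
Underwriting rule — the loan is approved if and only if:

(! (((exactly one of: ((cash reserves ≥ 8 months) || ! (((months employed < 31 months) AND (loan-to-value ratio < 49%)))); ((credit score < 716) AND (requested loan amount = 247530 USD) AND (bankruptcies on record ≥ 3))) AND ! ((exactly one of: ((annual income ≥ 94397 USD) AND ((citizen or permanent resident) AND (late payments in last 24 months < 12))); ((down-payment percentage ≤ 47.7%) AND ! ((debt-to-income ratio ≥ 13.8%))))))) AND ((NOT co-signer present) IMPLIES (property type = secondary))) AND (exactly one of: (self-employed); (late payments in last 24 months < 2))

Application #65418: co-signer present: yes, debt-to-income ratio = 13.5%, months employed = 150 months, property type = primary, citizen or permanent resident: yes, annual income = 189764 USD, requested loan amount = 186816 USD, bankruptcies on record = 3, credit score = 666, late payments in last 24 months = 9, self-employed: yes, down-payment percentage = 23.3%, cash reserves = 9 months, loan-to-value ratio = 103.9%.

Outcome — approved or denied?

Atomic conditions:
  cash reserves ≥ 8 months: 9 ≥ 8 is true
  months employed < 31 months: 150 < 31 is false
  loan-to-value ratio < 49%: 103.9 < 49 is false
  credit score < 716: 666 < 716 is true
  requested loan amount = 247530 USD: 186816 == 247530 is false
  bankruptcies on record ≥ 3: 3 ≥ 3 is true
  annual income ≥ 94397 USD: 189764 ≥ 94397 is true
  citizen or permanent resident: yes → true
  late payments in last 24 months < 12: 9 < 12 is true
  down-payment percentage ≤ 47.7%: 23.3 ≤ 47.7 is true
  debt-to-income ratio ≥ 13.8%: 13.5 ≥ 13.8 is false
  NOT co-signer present: yes → false
  property type = secondary: primary == secondary is false
  self-employed: yes → true
  late payments in last 24 months < 2: 9 < 2 is false
Combine:
[1.1.1.1.1.2.1] false AND false = false
[1.1.1.1.1.2] NOT false = true
[1.1.1.1.1] true OR true = true
[1.1.1.1.2] true AND false AND true = false
[1.1.1.1] exactly-one(true, false) = true
[1.1.1.2.1.1.2] true AND true = true
[1.1.1.2.1.1] true AND true = true
[1.1.1.2.1.2.2] NOT false = true
[1.1.1.2.1.2] true AND true = true
[1.1.1.2.1] exactly-one(true, true) = false
[1.1.1.2] NOT false = true
[1.1.1] true AND true = true
[1.1] NOT true = false
[1.2] false → false (antecedent false ⇒ implication holds) = true
[1] false AND true = false
[2] exactly-one(true, false) = true
[root] false AND true = false
Overall: false → denied

Denied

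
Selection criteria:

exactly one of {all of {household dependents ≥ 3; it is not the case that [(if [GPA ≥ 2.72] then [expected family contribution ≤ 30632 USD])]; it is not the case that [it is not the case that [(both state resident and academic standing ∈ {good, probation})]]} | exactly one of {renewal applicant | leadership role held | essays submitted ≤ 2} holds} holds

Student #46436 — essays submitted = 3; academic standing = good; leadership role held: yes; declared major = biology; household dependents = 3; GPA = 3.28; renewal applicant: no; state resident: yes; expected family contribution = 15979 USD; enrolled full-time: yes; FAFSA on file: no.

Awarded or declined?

Atomic conditions:
  household dependents ≥ 3: 3 ≥ 3 is true
  GPA ≥ 2.72: 3.28 ≥ 2.72 is true
  expected family contribution ≤ 30632 USD: 15979 ≤ 30632 is true
  state resident: yes → true
  academic standing ∈ {good, probation}: good is in the set → true
  renewal applicant: no → false
  leadership role held: yes → true
  essays submitted ≤ 2: 3 ≤ 2 is false
Combine:
[1.2.1] true → true = true
[1.2] NOT true = false
[1.3.1.1] true AND true = true
[1.3.1] NOT true = false
[1.3] NOT false = true
[1] true AND false AND true = false
[2] exactly-one(false, true, false) = true
[root] exactly-one(false, true) = true
Overall: true → awarded

Awarded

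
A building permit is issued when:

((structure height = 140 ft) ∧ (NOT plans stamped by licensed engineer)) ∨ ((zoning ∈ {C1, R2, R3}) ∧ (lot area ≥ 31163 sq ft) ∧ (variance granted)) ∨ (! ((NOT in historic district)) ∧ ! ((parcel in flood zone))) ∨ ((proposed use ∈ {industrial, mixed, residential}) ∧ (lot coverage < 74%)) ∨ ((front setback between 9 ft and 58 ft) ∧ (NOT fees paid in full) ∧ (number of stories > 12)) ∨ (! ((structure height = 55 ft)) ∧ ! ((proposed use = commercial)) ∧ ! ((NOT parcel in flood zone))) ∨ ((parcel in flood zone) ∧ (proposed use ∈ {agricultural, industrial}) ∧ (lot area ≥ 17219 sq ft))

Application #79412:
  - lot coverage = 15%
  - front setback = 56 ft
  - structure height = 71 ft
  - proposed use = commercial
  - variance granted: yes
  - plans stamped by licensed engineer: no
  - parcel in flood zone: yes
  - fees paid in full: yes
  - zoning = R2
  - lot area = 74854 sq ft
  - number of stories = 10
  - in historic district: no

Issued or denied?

Issued

Atomic conditions:
  structure height = 140 ft: 71 == 140 is false
  NOT plans stamped by licensed engineer: no → true
  zoning ∈ {C1, R2, R3}: R2 is in the set → true
  lot area ≥ 31163 sq ft: 74854 ≥ 31163 is true
  variance granted: yes → true
  NOT in historic district: no → true
  parcel in flood zone: yes → true
  proposed use ∈ {industrial, mixed, residential}: commercial is not in the set → false
  lot coverage < 74%: 15 < 74 is true
  front setback between 9 ft and 58 ft: 56 in [9, 58] is true
  NOT fees paid in full: yes → false
  number of stories > 12: 10 > 12 is false
  structure height = 55 ft: 71 == 55 is false
  proposed use = commercial: commercial == commercial is true
  NOT parcel in flood zone: yes → false
  proposed use ∈ {agricultural, industrial}: commercial is not in the set → false
  lot area ≥ 17219 sq ft: 74854 ≥ 17219 is true
Combine:
[1] false AND true = false
[2] true AND true AND true = true
[3.1] NOT true = false
[3.2] NOT true = false
[3] false AND false = false
[4] false AND true = false
[5] true AND false AND false = false
[6.1] NOT false = true
[6.2] NOT true = false
[6.3] NOT false = true
[6] true AND false AND true = false
[7] true AND false AND true = false
[root] false OR true OR false OR false OR false OR false OR false = true
Overall: true → issued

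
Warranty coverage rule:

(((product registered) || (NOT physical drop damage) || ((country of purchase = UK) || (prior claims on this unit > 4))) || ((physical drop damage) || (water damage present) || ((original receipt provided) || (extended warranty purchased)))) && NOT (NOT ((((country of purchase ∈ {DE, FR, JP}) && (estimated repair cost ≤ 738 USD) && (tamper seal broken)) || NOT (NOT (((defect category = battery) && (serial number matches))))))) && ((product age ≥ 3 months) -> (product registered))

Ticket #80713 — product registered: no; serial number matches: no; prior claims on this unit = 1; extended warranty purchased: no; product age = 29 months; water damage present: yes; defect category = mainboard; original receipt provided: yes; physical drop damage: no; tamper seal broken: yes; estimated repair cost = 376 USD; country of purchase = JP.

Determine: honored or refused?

Refused

Atomic conditions:
  product registered: no → false
  NOT physical drop damage: no → true
  country of purchase = UK: JP == UK is false
  prior claims on this unit > 4: 1 > 4 is false
  physical drop damage: no → false
  water damage present: yes → true
  original receipt provided: yes → true
  extended warranty purchased: no → false
  country of purchase ∈ {DE, FR, JP}: JP is in the set → true
  estimated repair cost ≤ 738 USD: 376 ≤ 738 is true
  tamper seal broken: yes → true
  defect category = battery: mainboard == battery is false
  serial number matches: no → false
  product age ≥ 3 months: 29 ≥ 3 is true
Combine:
[1.1.3] false OR false = false
[1.1] false OR true OR false = true
[1.2.3] true OR false = true
[1.2] false OR true OR true = true
[1] true OR true = true
[2.1.1.1] true AND true AND true = true
[2.1.1.2.1.1] false AND false = false
[2.1.1.2.1] NOT false = true
[2.1.1.2] NOT true = false
[2.1.1] true OR false = true
[2.1] NOT true = false
[2] NOT false = true
[3] true → false = false
[root] true AND true AND false = false
Overall: false → refused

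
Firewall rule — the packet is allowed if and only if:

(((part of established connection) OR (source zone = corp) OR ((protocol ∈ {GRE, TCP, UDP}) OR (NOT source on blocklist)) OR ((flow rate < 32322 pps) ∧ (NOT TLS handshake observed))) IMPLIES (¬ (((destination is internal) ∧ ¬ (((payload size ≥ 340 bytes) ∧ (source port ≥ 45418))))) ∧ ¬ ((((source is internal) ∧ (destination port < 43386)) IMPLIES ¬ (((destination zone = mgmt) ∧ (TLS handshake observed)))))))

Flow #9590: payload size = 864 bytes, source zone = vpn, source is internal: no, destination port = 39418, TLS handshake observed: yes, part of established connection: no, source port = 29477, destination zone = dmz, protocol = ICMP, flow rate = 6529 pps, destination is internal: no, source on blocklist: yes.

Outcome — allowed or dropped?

Allowed

Atomic conditions:
  part of established connection: no → false
  source zone = corp: vpn == corp is false
  protocol ∈ {GRE, TCP, UDP}: ICMP is not in the set → false
  NOT source on blocklist: yes → false
  flow rate < 32322 pps: 6529 < 32322 is true
  NOT TLS handshake observed: yes → false
  destination is internal: no → false
  payload size ≥ 340 bytes: 864 ≥ 340 is true
  source port ≥ 45418: 29477 ≥ 45418 is false
  source is internal: no → false
  destination port < 43386: 39418 < 43386 is true
  destination zone = mgmt: dmz == mgmt is false
  TLS handshake observed: yes → true
Combine:
[1.3] false OR false = false
[1.4] true AND false = false
[1] false OR false OR false OR false = false
[2.1.1.2.1] true AND false = false
[2.1.1.2] NOT false = true
[2.1.1] false AND true = false
[2.1] NOT false = true
[2.2.1.1] false AND true = false
[2.2.1.2.1] false AND true = false
[2.2.1.2] NOT false = true
[2.2.1] false → true (antecedent false ⇒ implication holds) = true
[2.2] NOT true = false
[2] true AND false = false
[root] false → false (antecedent false ⇒ implication holds) = true
Overall: true → allowed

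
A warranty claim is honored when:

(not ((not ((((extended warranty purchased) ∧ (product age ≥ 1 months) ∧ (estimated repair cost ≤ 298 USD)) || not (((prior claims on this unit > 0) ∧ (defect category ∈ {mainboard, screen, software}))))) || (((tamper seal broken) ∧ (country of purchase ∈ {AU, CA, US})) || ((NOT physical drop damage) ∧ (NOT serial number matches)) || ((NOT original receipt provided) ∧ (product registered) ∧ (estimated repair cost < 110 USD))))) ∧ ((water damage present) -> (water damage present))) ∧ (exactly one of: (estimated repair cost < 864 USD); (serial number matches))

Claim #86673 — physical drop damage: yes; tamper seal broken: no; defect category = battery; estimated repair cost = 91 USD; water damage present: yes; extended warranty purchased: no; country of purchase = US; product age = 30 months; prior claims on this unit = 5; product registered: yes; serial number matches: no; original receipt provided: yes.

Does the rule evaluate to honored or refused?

Atomic conditions:
  extended warranty purchased: no → false
  product age ≥ 1 months: 30 ≥ 1 is true
  estimated repair cost ≤ 298 USD: 91 ≤ 298 is true
  prior claims on this unit > 0: 5 > 0 is true
  defect category ∈ {mainboard, screen, software}: battery is not in the set → false
  tamper seal broken: no → false
  country of purchase ∈ {AU, CA, US}: US is in the set → true
  NOT physical drop damage: yes → false
  NOT serial number matches: no → true
  NOT original receipt provided: yes → false
  product registered: yes → true
  estimated repair cost < 110 USD: 91 < 110 is true
  water damage present: yes → true
  estimated repair cost < 864 USD: 91 < 864 is true
  serial number matches: no → false
Combine:
[1.1.1.1.1.1] false AND true AND true = false
[1.1.1.1.1.2.1] true AND false = false
[1.1.1.1.1.2] NOT false = true
[1.1.1.1.1] false OR true = true
[1.1.1.1] NOT true = false
[1.1.1.2.1] false AND true = false
[1.1.1.2.2] false AND true = false
[1.1.1.2.3] false AND true AND true = false
[1.1.1.2] false OR false OR false = false
[1.1.1] false OR false = false
[1.1] NOT false = true
[1.2] true → true = true
[1] true AND true = true
[2] exactly-one(true, false) = true
[root] true AND true = true
Overall: true → honored

Honored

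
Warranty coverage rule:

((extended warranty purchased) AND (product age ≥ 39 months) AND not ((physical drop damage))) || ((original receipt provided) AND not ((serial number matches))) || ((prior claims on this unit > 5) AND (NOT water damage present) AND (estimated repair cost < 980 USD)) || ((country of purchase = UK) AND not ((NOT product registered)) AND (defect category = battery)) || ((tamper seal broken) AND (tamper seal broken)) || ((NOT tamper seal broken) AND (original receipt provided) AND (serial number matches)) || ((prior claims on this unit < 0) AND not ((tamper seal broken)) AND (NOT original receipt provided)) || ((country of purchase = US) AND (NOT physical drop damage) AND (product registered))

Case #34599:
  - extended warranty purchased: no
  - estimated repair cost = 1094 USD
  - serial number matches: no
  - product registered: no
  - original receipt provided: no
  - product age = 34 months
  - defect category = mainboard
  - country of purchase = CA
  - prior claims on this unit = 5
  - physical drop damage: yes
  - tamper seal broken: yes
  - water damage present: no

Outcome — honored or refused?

Honored

Atomic conditions:
  extended warranty purchased: no → false
  product age ≥ 39 months: 34 ≥ 39 is false
  physical drop damage: yes → true
  original receipt provided: no → false
  serial number matches: no → false
  prior claims on this unit > 5: 5 > 5 is false
  NOT water damage present: no → true
  estimated repair cost < 980 USD: 1094 < 980 is false
  country of purchase = UK: CA == UK is false
  NOT product registered: no → true
  defect category = battery: mainboard == battery is false
  tamper seal broken: yes → true
  NOT tamper seal broken: yes → false
  prior claims on this unit < 0: 5 < 0 is false
  NOT original receipt provided: no → true
  country of purchase = US: CA == US is false
  NOT physical drop damage: yes → false
  product registered: no → false
Combine:
[1.3] NOT true = false
[1] false AND false AND false = false
[2.2] NOT false = true
[2] false AND true = false
[3] false AND true AND false = false
[4.2] NOT true = false
[4] false AND false AND false = false
[5] true AND true = true
[6] false AND false AND false = false
[7.2] NOT true = false
[7] false AND false AND true = false
[8] false AND false AND false = false
[root] false OR false OR false OR false OR true OR false OR false OR false = true
Overall: true → honored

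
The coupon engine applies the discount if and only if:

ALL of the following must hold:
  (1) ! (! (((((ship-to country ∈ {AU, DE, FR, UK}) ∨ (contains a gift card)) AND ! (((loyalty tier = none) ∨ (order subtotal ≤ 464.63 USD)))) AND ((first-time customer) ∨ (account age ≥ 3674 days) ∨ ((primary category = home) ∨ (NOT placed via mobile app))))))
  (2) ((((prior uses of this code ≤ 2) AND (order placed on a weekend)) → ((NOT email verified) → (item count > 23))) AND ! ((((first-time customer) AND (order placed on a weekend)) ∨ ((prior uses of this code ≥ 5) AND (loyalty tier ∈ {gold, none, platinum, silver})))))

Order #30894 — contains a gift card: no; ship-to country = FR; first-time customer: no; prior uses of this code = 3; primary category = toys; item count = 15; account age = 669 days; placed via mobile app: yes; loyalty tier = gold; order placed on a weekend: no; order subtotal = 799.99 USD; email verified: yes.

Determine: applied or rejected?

Atomic conditions:
  ship-to country ∈ {AU, DE, FR, UK}: FR is in the set → true
  contains a gift card: no → false
  loyalty tier = none: gold == none is false
  order subtotal ≤ 464.63 USD: 799.99 ≤ 464.63 is false
  first-time customer: no → false
  account age ≥ 3674 days: 669 ≥ 3674 is false
  primary category = home: toys == home is false
  NOT placed via mobile app: yes → false
  prior uses of this code ≤ 2: 3 ≤ 2 is false
  order placed on a weekend: no → false
  NOT email verified: yes → false
  item count > 23: 15 > 23 is false
  prior uses of this code ≥ 5: 3 ≥ 5 is false
  loyalty tier ∈ {gold, none, platinum, silver}: gold is in the set → true
Combine:
[1.1.1.1.1] true OR false = true
[1.1.1.1.2.1] false OR false = false
[1.1.1.1.2] NOT false = true
[1.1.1.1] true AND true = true
[1.1.1.2.3] false OR false = false
[1.1.1.2] false OR false OR false = false
[1.1.1] true AND false = false
[1.1] NOT false = true
[1] NOT true = false
[2.1.1] false AND false = false
[2.1.2] false → false (antecedent false ⇒ implication holds) = true
[2.1] false → true (antecedent false ⇒ implication holds) = true
[2.2.1.1] false AND false = false
[2.2.1.2] false AND true = false
[2.2.1] false OR false = false
[2.2] NOT false = true
[2] true AND true = true
[root] false AND true = false
Overall: false → rejected

Rejected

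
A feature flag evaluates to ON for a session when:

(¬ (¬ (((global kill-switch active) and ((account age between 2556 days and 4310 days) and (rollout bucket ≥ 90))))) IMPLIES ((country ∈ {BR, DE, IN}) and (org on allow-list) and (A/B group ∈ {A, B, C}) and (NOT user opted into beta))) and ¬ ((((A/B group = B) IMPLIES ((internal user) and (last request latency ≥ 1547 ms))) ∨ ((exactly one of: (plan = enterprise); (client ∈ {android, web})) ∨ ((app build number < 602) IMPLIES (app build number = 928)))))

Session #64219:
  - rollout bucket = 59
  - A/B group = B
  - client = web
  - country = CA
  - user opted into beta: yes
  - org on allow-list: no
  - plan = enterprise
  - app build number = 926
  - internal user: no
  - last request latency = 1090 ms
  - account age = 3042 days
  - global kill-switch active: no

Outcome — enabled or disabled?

Disabled

Atomic conditions:
  global kill-switch active: no → false
  account age between 2556 days and 4310 days: 3042 in [2556, 4310] is true
  rollout bucket ≥ 90: 59 ≥ 90 is false
  country ∈ {BR, DE, IN}: CA is not in the set → false
  org on allow-list: no → false
  A/B group ∈ {A, B, C}: B is in the set → true
  NOT user opted into beta: yes → false
  A/B group = B: B == B is true
  internal user: no → false
  last request latency ≥ 1547 ms: 1090 ≥ 1547 is false
  plan = enterprise: enterprise == enterprise is true
  client ∈ {android, web}: web is in the set → true
  app build number < 602: 926 < 602 is false
  app build number = 928: 926 == 928 is false
Combine:
[1.1.1.1.2] true AND false = false
[1.1.1.1] false AND false = false
[1.1.1] NOT false = true
[1.1] NOT true = false
[1.2] false AND false AND true AND false = false
[1] false → false (antecedent false ⇒ implication holds) = true
[2.1.1.2] false AND false = false
[2.1.1] true → false = false
[2.1.2.1] exactly-one(true, true) = false
[2.1.2.2] false → false (antecedent false ⇒ implication holds) = true
[2.1.2] false OR true = true
[2.1] false OR true = true
[2] NOT true = false
[root] true AND false = false
Overall: false → disabled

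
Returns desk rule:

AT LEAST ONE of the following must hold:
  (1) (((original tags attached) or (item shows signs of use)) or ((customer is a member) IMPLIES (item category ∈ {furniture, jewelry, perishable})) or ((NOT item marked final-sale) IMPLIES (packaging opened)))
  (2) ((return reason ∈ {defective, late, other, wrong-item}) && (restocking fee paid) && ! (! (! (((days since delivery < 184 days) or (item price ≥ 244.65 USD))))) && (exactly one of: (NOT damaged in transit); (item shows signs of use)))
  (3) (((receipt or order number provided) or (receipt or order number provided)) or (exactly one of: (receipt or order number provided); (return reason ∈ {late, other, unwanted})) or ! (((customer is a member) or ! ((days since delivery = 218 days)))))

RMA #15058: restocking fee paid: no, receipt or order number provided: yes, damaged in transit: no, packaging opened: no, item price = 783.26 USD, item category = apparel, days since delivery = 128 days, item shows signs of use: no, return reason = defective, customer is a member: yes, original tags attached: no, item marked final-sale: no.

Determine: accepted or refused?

Atomic conditions:
  original tags attached: no → false
  item shows signs of use: no → false
  customer is a member: yes → true
  item category ∈ {furniture, jewelry, perishable}: apparel is not in the set → false
  NOT item marked final-sale: no → true
  packaging opened: no → false
  return reason ∈ {defective, late, other, wrong-item}: defective is in the set → true
  restocking fee paid: no → false
  days since delivery < 184 days: 128 < 184 is true
  item price ≥ 244.65 USD: 783.26 ≥ 244.65 is true
  NOT damaged in transit: no → true
  receipt or order number provided: yes → true
  return reason ∈ {late, other, unwanted}: defective is not in the set → false
  days since delivery = 218 days: 128 == 218 is false
Combine:
[1.1] false OR false = false
[1.2] true → false = false
[1.3] true → false = false
[1] false OR false OR false = false
[2.3.1.1.1] true OR true = true
[2.3.1.1] NOT true = false
[2.3.1] NOT false = true
[2.3] NOT true = false
[2.4] exactly-one(true, false) = true
[2] true AND false AND false AND true = false
[3.1] true OR true = true
[3.2] exactly-one(true, false) = true
[3.3.1.2] NOT false = true
[3.3.1] true OR true = true
[3.3] NOT true = false
[3] true OR true OR false = true
[root] false OR false OR true = true
Overall: true → accepted

Accepted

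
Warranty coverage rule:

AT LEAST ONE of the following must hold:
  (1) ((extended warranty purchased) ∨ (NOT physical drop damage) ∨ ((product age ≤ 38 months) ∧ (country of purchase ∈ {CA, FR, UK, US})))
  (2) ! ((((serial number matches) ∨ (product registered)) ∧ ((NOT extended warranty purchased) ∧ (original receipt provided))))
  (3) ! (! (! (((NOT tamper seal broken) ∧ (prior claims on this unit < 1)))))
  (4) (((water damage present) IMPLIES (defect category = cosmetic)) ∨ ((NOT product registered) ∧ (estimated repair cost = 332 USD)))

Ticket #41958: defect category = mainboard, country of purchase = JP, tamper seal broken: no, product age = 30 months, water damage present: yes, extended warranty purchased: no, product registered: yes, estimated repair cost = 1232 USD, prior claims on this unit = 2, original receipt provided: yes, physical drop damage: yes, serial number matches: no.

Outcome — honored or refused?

Atomic conditions:
  extended warranty purchased: no → false
  NOT physical drop damage: yes → false
  product age ≤ 38 months: 30 ≤ 38 is true
  country of purchase ∈ {CA, FR, UK, US}: JP is not in the set → false
  serial number matches: no → false
  product registered: yes → true
  NOT extended warranty purchased: no → true
  original receipt provided: yes → true
  NOT tamper seal broken: no → true
  prior claims on this unit < 1: 2 < 1 is false
  water damage present: yes → true
  defect category = cosmetic: mainboard == cosmetic is false
  NOT product registered: yes → false
  estimated repair cost = 332 USD: 1232 == 332 is false
Combine:
[1.3] true AND false = false
[1] false OR false OR false = false
[2.1.1] false OR true = true
[2.1.2] true AND true = true
[2.1] true AND true = true
[2] NOT true = false
[3.1.1.1] true AND false = false
[3.1.1] NOT false = true
[3.1] NOT true = false
[3] NOT false = true
[4.1] true → false = false
[4.2] false AND false = false
[4] false OR false = false
[root] false OR false OR true OR false = true
Overall: true → honored

Honored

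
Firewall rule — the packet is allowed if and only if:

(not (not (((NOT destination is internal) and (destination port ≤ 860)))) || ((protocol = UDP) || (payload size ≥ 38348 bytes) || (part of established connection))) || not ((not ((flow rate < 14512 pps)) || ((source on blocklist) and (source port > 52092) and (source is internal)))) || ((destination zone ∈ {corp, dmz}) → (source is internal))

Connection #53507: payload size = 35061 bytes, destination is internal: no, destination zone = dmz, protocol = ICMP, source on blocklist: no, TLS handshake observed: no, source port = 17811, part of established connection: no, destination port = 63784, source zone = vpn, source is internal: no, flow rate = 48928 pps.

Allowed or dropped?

Atomic conditions:
  NOT destination is internal: no → true
  destination port ≤ 860: 63784 ≤ 860 is false
  protocol = UDP: ICMP == UDP is false
  payload size ≥ 38348 bytes: 35061 ≥ 38348 is false
  part of established connection: no → false
  flow rate < 14512 pps: 48928 < 14512 is false
  source on blocklist: no → false
  source port > 52092: 17811 > 52092 is false
  source is internal: no → false
  destination zone ∈ {corp, dmz}: dmz is in the set → true
Combine:
[1.1.1.1] true AND false = false
[1.1.1] NOT false = true
[1.1] NOT true = false
[1.2] false OR false OR false = false
[1] false OR false = false
[2.1.1] NOT false = true
[2.1.2] false AND false AND false = false
[2.1] true OR false = true
[2] NOT true = false
[3] true → false = false
[root] false OR false OR false = false
Overall: false → dropped

Dropped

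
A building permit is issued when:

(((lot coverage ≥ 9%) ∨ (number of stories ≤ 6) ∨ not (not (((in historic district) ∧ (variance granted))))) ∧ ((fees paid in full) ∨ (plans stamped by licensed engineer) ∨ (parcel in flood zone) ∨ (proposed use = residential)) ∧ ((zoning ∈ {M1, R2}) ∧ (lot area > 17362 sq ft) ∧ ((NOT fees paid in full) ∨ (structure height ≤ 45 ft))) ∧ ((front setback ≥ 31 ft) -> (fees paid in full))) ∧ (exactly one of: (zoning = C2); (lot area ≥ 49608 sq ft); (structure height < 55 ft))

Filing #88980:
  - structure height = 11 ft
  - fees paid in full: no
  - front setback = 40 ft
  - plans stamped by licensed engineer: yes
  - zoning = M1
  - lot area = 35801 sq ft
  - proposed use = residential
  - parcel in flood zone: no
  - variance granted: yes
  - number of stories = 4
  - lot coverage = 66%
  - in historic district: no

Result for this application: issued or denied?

Atomic conditions:
  lot coverage ≥ 9%: 66 ≥ 9 is true
  number of stories ≤ 6: 4 ≤ 6 is true
  in historic district: no → false
  variance granted: yes → true
  fees paid in full: no → false
  plans stamped by licensed engineer: yes → true
  parcel in flood zone: no → false
  proposed use = residential: residential == residential is true
  zoning ∈ {M1, R2}: M1 is in the set → true
  lot area > 17362 sq ft: 35801 > 17362 is true
  NOT fees paid in full: no → true
  structure height ≤ 45 ft: 11 ≤ 45 is true
  front setback ≥ 31 ft: 40 ≥ 31 is true
  zoning = C2: M1 == C2 is false
  lot area ≥ 49608 sq ft: 35801 ≥ 49608 is false
  structure height < 55 ft: 11 < 55 is true
Combine:
[1.1.3.1.1] false AND true = false
[1.1.3.1] NOT false = true
[1.1.3] NOT true = false
[1.1] true OR true OR false = true
[1.2] false OR true OR false OR true = true
[1.3.3] true OR true = true
[1.3] true AND true AND true = true
[1.4] true → false = false
[1] true AND true AND true AND false = false
[2] exactly-one(false, false, true) = true
[root] false AND true = false
Overall: false → denied

Denied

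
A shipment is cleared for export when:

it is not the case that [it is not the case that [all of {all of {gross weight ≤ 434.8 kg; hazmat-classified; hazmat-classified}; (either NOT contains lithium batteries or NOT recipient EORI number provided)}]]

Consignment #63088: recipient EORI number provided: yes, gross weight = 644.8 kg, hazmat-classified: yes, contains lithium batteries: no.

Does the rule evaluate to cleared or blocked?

Blocked

Atomic conditions:
  gross weight ≤ 434.8 kg: 644.8 ≤ 434.8 is false
  hazmat-classified: yes → true
  NOT contains lithium batteries: no → true
  NOT recipient EORI number provided: yes → false
Combine:
[1.1.1] false AND true AND true = false
[1.1.2] true OR false = true
[1.1] false AND true = false
[1] NOT false = true
[root] NOT true = false
Overall: false → blocked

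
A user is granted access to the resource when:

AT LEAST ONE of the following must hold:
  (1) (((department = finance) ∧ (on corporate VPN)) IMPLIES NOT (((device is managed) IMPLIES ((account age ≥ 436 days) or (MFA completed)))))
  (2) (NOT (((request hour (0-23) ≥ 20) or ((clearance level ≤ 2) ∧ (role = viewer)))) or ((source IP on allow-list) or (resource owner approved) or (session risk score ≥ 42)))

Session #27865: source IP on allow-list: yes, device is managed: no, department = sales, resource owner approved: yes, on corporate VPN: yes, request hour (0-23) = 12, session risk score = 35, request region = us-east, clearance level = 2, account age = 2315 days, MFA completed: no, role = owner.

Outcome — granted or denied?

Atomic conditions:
  department = finance: sales == finance is false
  on corporate VPN: yes → true
  device is managed: no → false
  account age ≥ 436 days: 2315 ≥ 436 is true
  MFA completed: no → false
  request hour (0-23) ≥ 20: 12 ≥ 20 is false
  clearance level ≤ 2: 2 ≤ 2 is true
  role = viewer: owner == viewer is false
  source IP on allow-list: yes → true
  resource owner approved: yes → true
  session risk score ≥ 42: 35 ≥ 42 is false
Combine:
[1.1] false AND true = false
[1.2.1.2] true OR false = true
[1.2.1] false → true (antecedent false ⇒ implication holds) = true
[1.2] NOT true = false
[1] false → false (antecedent false ⇒ implication holds) = true
[2.1.1.2] true AND false = false
[2.1.1] false OR false = false
[2.1] NOT false = true
[2.2] true OR true OR false = true
[2] true OR true = true
[root] true OR true = true
Overall: true → granted

Granted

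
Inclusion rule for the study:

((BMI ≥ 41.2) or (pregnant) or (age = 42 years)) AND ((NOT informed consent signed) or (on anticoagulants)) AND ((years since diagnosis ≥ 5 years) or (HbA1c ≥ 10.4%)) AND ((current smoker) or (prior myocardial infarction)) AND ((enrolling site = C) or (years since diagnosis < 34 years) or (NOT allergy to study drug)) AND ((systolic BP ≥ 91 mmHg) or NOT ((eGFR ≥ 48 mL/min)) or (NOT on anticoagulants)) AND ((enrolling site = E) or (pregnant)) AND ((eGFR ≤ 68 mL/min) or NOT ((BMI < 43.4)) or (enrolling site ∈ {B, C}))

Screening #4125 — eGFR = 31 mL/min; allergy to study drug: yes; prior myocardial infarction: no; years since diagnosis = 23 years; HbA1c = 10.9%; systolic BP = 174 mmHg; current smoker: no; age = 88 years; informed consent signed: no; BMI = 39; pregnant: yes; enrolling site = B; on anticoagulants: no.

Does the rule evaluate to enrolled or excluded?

Excluded

Atomic conditions:
  BMI ≥ 41.2: 39 ≥ 41.2 is false
  pregnant: yes → true
  age = 42 years: 88 == 42 is false
  NOT informed consent signed: no → true
  on anticoagulants: no → false
  years since diagnosis ≥ 5 years: 23 ≥ 5 is true
  HbA1c ≥ 10.4%: 10.9 ≥ 10.4 is true
  current smoker: no → false
  prior myocardial infarction: no → false
  enrolling site = C: B == C is false
  years since diagnosis < 34 years: 23 < 34 is true
  NOT allergy to study drug: yes → false
  systolic BP ≥ 91 mmHg: 174 ≥ 91 is true
  eGFR ≥ 48 mL/min: 31 ≥ 48 is false
  NOT on anticoagulants: no → true
  enrolling site = E: B == E is false
  eGFR ≤ 68 mL/min: 31 ≤ 68 is true
  BMI < 43.4: 39 < 43.4 is true
  enrolling site ∈ {B, C}: B is in the set → true
Combine:
[1] false OR true OR false = true
[2] true OR false = true
[3] true OR true = true
[4] false OR false = false
[5] false OR true OR false = true
[6.2] NOT false = true
[6] true OR true OR true = true
[7] false OR true = true
[8.2] NOT true = false
[8] true OR false OR true = true
[root] true AND true AND true AND false AND true AND true AND true AND true = false
Overall: false → excluded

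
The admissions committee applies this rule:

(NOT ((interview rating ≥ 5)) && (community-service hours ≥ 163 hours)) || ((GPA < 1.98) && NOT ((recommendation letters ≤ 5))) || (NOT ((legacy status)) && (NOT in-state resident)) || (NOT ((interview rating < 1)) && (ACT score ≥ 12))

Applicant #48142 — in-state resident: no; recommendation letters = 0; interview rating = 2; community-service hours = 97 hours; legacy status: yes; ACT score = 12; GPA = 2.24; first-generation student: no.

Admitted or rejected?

Admitted

Atomic conditions:
  interview rating ≥ 5: 2 ≥ 5 is false
  community-service hours ≥ 163 hours: 97 ≥ 163 is false
  GPA < 1.98: 2.24 < 1.98 is false
  recommendation letters ≤ 5: 0 ≤ 5 is true
  legacy status: yes → true
  NOT in-state resident: no → true
  interview rating < 1: 2 < 1 is false
  ACT score ≥ 12: 12 ≥ 12 is true
Combine:
[1.1] NOT false = true
[1] true AND false = false
[2.2] NOT true = false
[2] false AND false = false
[3.1] NOT true = false
[3] false AND true = false
[4.1] NOT false = true
[4] true AND true = true
[root] false OR false OR false OR true = true
Overall: true → admitted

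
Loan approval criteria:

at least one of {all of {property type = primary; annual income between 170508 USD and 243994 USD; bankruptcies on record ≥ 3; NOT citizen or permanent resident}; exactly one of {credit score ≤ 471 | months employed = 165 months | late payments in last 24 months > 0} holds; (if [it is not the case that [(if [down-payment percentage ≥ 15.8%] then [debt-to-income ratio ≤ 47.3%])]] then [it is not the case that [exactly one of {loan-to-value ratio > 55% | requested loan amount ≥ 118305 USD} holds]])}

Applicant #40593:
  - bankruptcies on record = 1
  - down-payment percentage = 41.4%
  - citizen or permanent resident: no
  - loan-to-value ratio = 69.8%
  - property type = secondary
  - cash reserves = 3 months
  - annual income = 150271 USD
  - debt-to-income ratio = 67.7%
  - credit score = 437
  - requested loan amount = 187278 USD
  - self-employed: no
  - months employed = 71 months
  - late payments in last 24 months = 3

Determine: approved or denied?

Approved

Atomic conditions:
  property type = primary: secondary == primary is false
  annual income between 170508 USD and 243994 USD: 150271 in [170508, 243994] is false
  bankruptcies on record ≥ 3: 1 ≥ 3 is false
  NOT citizen or permanent resident: no → true
  credit score ≤ 471: 437 ≤ 471 is true
  months employed = 165 months: 71 == 165 is false
  late payments in last 24 months > 0: 3 > 0 is true
  down-payment percentage ≥ 15.8%: 41.4 ≥ 15.8 is true
  debt-to-income ratio ≤ 47.3%: 67.7 ≤ 47.3 is false
  loan-to-value ratio > 55%: 69.8 > 55 is true
  requested loan amount ≥ 118305 USD: 187278 ≥ 118305 is true
Combine:
[1] false AND false AND false AND true = false
[2] exactly-one(true, false, true) = false
[3.1.1] true → false = false
[3.1] NOT false = true
[3.2.1] exactly-one(true, true) = false
[3.2] NOT false = true
[3] true → true = true
[root] false OR false OR true = true
Overall: true → approved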